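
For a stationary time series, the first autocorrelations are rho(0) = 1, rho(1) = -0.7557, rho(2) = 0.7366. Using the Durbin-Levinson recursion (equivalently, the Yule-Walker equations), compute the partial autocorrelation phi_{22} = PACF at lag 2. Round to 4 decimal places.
\phi_{22} = 0.3859

The PACF at lag k is phi_{kk}, the last component of the solution
to the Yule-Walker system G_k phi = r_k where
  (G_k)_{ij} = rho(|i - j|), (r_k)_i = rho(i), i,j = 1..k.
Equivalently, Durbin-Levinson gives phi_{kk} iteratively:
  phi_{11} = rho(1)
  phi_{kk} = [rho(k) - sum_{j=1..k-1} phi_{k-1,j} rho(k-j)]
            / [1 - sum_{j=1..k-1} phi_{k-1,j} rho(j)],
  phi_{k,j} = phi_{k-1,j} - phi_{kk} phi_{k-1,k-j},  j = 1..k-1.
Step k = 1:
  phi_11 = rho(1) = -0.7557.
Step k = 2:
  phi_22 = [rho(2) - phi_11 rho(1)] / [1 - phi_11 rho(1)] = [0.7366 - (-0.7557)(-0.7557)] / [1 - (-0.7557)(-0.7557)]
         = 0.16551751 / 0.42891751 = 0.3859.
Therefore phi_{22} = 0.3859.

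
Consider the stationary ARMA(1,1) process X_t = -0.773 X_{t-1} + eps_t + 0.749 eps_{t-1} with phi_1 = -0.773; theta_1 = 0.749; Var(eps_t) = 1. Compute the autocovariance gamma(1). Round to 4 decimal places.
\gamma(1) = -0.0251

Multiply the model equation by X_{t-k} and take expectations. With theta_0 = psi_0 = 1 and psi_j the MA(infinity) weights, this gives
  gamma(k) - sum_i phi_i gamma(k-i) = c_k,
  c_k = sigma^2 * sum_{j=k..q} theta_j psi_{j-k}   (c_k = 0 for k > q),
using gamma(-m) = gamma(m).
psi-weights needed (psi_j = theta_j + sum_i phi_i psi_{j-i}):
  psi_1 = theta_1 + phi_1 = 0.749 + (-0.773) = -0.024
Right-hand sides:
  c_0 = sigma^2 (1 + theta_1 psi_1) = 1 * (1 + (0.749)(-0.024)) = 1 * 0.982024 = 0.982024
  c_1 = sigma^2 theta_1 = 1 * (0.749) = 0.749
  c_2 = 0
Equations for k = 0 and k = 1 (AR order 1):
  gamma(0) = phi_1 gamma(1) + c_0
  gamma(1) = phi_1 gamma(0) + c_1
Substituting the second into the first: gamma(0) (1 - phi_1^2) = c_0 + phi_1 c_1, so
  gamma(0) = (c_0 + phi_1 c_1) / (1 - phi_1^2) = (0.982024 + (-0.773)(0.749)) / (1 - (-0.773)^2) = 0.403047 / 0.402471 = 1.001431.
  gamma(1) = phi_1 gamma(0) + c_1 = (-0.773)(1.001431) + (0.749) = -0.025106.
Therefore gamma(1) = -0.0251 (to 4 decimal places).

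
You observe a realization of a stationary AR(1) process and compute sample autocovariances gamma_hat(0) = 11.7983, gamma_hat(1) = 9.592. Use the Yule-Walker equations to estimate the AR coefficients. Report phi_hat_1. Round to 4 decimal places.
\hat\phi_{1} = 0.8130

The Yule-Walker equations for an AR(p) process read, in matrix form,
  Gamma_p phi = r_p,   with   (Gamma_p)_{ij} = gamma(|i - j|),
                       (r_p)_i = gamma(i),   i,j = 1..p.
Substitute the sample gammas (Toeplitz matrix and right-hand side of size 1):
  Gamma_p = [[11.7983]]
  r_p     = [9.592]
With p = 1 this is the single equation gamma(0) phi_1 = gamma(1):
  phi_hat_1 = gamma(1) / gamma(0) = 9.592 / 11.7983 = 0.8130.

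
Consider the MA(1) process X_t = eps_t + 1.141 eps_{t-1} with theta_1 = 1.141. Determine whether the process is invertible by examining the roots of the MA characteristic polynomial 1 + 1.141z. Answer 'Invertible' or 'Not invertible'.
\text{Not invertible}

The MA(q) characteristic polynomial is P(z) = 1 + 1.141z.
Invertibility requires all roots to lie outside the unit circle, i.e. |z| > 1 for every root.
This is linear in z: 1 + (1.141) z = 0  =>  z = -1/(1.141) = -0.876424,  |z| = 0.876424.
Moduli of all roots: 0.8764.
All moduli strictly greater than 1? No.
Verdict: Not invertible.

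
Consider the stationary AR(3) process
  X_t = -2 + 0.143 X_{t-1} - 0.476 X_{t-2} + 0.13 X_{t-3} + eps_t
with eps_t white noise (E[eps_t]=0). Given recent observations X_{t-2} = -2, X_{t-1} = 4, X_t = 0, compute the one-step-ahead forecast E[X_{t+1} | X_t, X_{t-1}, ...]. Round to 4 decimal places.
E[X_{t+1} \mid \mathcal F_t] = -4.1640

For an AR(p) model X_t = c + sum_i phi_i X_{t-i} + eps_t, the
one-step-ahead conditional mean is
  E[X_{t+1} | X_t, ...] = c + sum_i phi_i X_{t+1-i}.
Substitute known values:
  E[X_{t+1} | ...] = -2 + (0.143) * (0) + (-0.476) * (4) + (0.13) * (-2)
                   = -4.1640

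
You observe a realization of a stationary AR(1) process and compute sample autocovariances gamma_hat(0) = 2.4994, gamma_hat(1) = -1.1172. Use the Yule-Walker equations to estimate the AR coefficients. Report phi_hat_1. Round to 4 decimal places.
\hat\phi_{1} = -0.4470

The Yule-Walker equations for an AR(p) process read, in matrix form,
  Gamma_p phi = r_p,   with   (Gamma_p)_{ij} = gamma(|i - j|),
                       (r_p)_i = gamma(i),   i,j = 1..p.
Substitute the sample gammas (Toeplitz matrix and right-hand side of size 1):
  Gamma_p = [[2.4994]]
  r_p     = [-1.1172]
With p = 1 this is the single equation gamma(0) phi_1 = gamma(1):
  phi_hat_1 = gamma(1) / gamma(0) = -1.1172 / 2.4994 = -0.4470.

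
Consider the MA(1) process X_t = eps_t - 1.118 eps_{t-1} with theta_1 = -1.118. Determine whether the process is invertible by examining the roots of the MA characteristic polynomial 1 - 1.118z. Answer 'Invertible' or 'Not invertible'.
\text{Not invertible}

The MA(q) characteristic polynomial is P(z) = 1 - 1.118z.
Invertibility requires all roots to lie outside the unit circle, i.e. |z| > 1 for every root.
This is linear in z: 1 + (-1.118) z = 0  =>  z = -1/(-1.118) = 0.894454,  |z| = 0.894454.
Moduli of all roots: 0.8945.
All moduli strictly greater than 1? No.
Verdict: Not invertible.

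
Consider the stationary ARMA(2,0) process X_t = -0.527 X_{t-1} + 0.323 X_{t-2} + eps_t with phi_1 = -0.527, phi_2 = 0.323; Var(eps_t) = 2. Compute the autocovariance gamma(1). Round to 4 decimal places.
\gamma(1) = -4.4113

Multiply the model equation by X_{t-k} and take expectations. With theta_0 = psi_0 = 1 and psi_j the MA(infinity) weights, this gives
  gamma(k) - sum_i phi_i gamma(k-i) = c_k,
  c_k = sigma^2 * sum_{j=k..q} theta_j psi_{j-k}   (c_k = 0 for k > q),
using gamma(-m) = gamma(m).
Pure AR (q = 0): c_0 = sigma^2 = 2, c_k = 0 for k >= 1.
Equations for k = 0, 1, 2 (AR order 2, c_2 = 0):
  (E0) gamma(0) = phi_1 gamma(1) + phi_2 gamma(2) + c_0
  (E1) gamma(1) = phi_1 gamma(0) + phi_2 gamma(1) + c_1
  (E2) gamma(2) = phi_1 gamma(1) + phi_2 gamma(0)
From (E1): gamma(1) = A gamma(0) + B with
  A = phi_1 / (1 - phi_2) = -0.527 / 0.677 = -0.778434,   B = c_1 / (1 - phi_2) = 0 / 0.677 = 0.
Insert (E2) into (E0): gamma(0) (1 - phi_2^2) = phi_1 (1 + phi_2) gamma(1) + c_0.
  phi_1 (1 + phi_2) = (-0.527)(1.323) = -0.697221,   1 - phi_2^2 = 0.895671.
Replace gamma(1) by A gamma(0) + B and collect gamma(0):
  gamma(0) [0.895671 - (-0.697221)(-0.778434)] = c_0 = 2
  gamma(0) * 0.35293 = 2
  gamma(0) = 2 / 0.35293 = 5.666842.
  gamma(1) = A gamma(0) = (-0.778434)(5.666842) = -4.411264.
Therefore gamma(1) = -4.4113 (to 4 decimal places).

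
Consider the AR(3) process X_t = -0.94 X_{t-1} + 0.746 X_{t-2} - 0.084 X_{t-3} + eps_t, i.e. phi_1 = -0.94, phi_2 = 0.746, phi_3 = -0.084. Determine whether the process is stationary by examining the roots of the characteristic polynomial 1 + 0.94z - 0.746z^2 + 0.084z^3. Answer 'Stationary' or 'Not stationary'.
\text{Not stationary}

The AR(p) characteristic polynomial is P(z) = 1 + 0.94z - 0.746z^2 + 0.084z^3.
Stationarity requires all roots to lie outside the unit circle, i.e. |z| > 1 for every root.
Degree 3: look for a simple real root z0 first, then factor out (1 - z/z0) and solve the remaining quadratic.
Testing z0 = 2.5: P(2.5) = 1 + (0.94)(2.5) + (-0.746)(2.5)^2 + (0.084)(2.5)^3
  = 1 + (2.35) + (-4.6625) + (1.3125) = 0.  So z_0 = 2.5 is a root, |z_0| = 2.5.
Divide out the factor (1 - 0.4 z) = (1 - z/z0) (since 1/z0 = 0.4):
  P(z) = (1 - 0.4 z)(1 + (1.34) z + (-0.21) z^2)
  [check: z-coef 1.34 - (0.4) = 0.94; z^2-coef -0.21 - (0.4)(1.34) = -0.746; z^3-coef -(0.4)(-0.21) = 0.084.]
Remaining roots from the quadratic factor 1 + (1.34) z + (-0.21) z^2:
  Set 1 + (1.34) z + (-0.21) z^2 = 0, i.e. a z^2 + b z + c = 0 with a = -0.21, b = 1.34, c = 1.
  Discriminant D = b^2 - 4ac = (1.34)^2 - 4*(-0.21)*1 = 1.7956 - (-0.84) = 2.6356.
  D >= 0, so the roots are real: z = (-b +/- sqrt(D)) / (2a) = (-1.34 +/- 1.623453) / (-0.42).
    z_1 = (-1.34 + 1.623453) / (-0.42) = -0.6749,   |z_1| = 0.6749.
    z_2 = (-1.34 - 1.623453) / (-0.42) = 7.0558,   |z_2| = 7.0558.
Moduli of all roots: 2.5000, 0.6749, 7.0558.
All moduli strictly greater than 1? No.
Verdict: Not stationary.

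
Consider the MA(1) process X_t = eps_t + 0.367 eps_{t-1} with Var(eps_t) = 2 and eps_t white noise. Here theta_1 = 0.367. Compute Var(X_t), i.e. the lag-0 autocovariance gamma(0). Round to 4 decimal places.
\gamma(0) = 2.2694

For an MA(q) process X_t = eps_t + sum_i theta_i eps_{t-i} with
Var(eps_t) = sigma^2, the variance is
  gamma(0) = sigma^2 * (1 + sum_i theta_i^2).
  sum_i theta_i^2 = (0.367)^2 = 0.134689.
  gamma(0) = 2 * (1 + 0.134689) = 2 * 1.134689 = 2.269378, which rounds to 2.2694.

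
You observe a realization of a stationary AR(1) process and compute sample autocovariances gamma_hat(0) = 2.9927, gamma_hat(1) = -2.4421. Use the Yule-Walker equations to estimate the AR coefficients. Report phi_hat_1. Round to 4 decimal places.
\hat\phi_{1} = -0.8160

The Yule-Walker equations for an AR(p) process read, in matrix form,
  Gamma_p phi = r_p,   with   (Gamma_p)_{ij} = gamma(|i - j|),
                       (r_p)_i = gamma(i),   i,j = 1..p.
Substitute the sample gammas (Toeplitz matrix and right-hand side of size 1):
  Gamma_p = [[2.9927]]
  r_p     = [-2.4421]
With p = 1 this is the single equation gamma(0) phi_1 = gamma(1):
  phi_hat_1 = gamma(1) / gamma(0) = -2.4421 / 2.9927 = -0.8160.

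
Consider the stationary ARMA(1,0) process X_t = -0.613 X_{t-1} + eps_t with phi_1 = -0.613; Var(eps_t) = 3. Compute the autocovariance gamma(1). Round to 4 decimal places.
\gamma(1) = -2.9460

Multiply the model equation by X_{t-k} and take expectations. With theta_0 = psi_0 = 1 and psi_j the MA(infinity) weights, this gives
  gamma(k) - sum_i phi_i gamma(k-i) = c_k,
  c_k = sigma^2 * sum_{j=k..q} theta_j psi_{j-k}   (c_k = 0 for k > q),
using gamma(-m) = gamma(m).
Pure AR (q = 0): c_0 = sigma^2 = 3, c_k = 0 for k >= 1.
Equations for k = 0 and k = 1 (AR order 1):
  gamma(0) = phi_1 gamma(1) + c_0
  gamma(1) = phi_1 gamma(0) + c_1
Substituting the second into the first: gamma(0) (1 - phi_1^2) = c_0 + phi_1 c_1, so
  gamma(0) = c_0 / (1 - phi_1^2) = 3 / (1 - (-0.613)^2) = 3 / 0.624231 = 4.805913.
  gamma(1) = phi_1 gamma(0) = (-0.613)(4.805913) = -2.946025.
Therefore gamma(1) = -2.9460 (to 4 decimal places).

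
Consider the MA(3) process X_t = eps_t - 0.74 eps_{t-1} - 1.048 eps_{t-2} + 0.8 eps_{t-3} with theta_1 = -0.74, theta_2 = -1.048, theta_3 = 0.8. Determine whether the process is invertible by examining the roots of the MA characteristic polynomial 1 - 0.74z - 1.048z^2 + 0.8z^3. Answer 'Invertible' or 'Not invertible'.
\text{Not invertible}

The MA(q) characteristic polynomial is P(z) = 1 - 0.74z - 1.048z^2 + 0.8z^3.
Invertibility requires all roots to lie outside the unit circle, i.e. |z| > 1 for every root.
Degree 3: look for a simple real root z0 first, then factor out (1 - z/z0) and solve the remaining quadratic.
Testing z0 = 1.25: P(1.25) = 1 + (-0.74)(1.25) + (-1.048)(1.25)^2 + (0.8)(1.25)^3
  = 1 + (-0.925) + (-1.6375) + (1.5625) = 0.  So z_0 = 1.25 is a root, |z_0| = 1.25.
Divide out the factor (1 - 0.8 z) = (1 - z/z0) (since 1/z0 = 0.8):
  P(z) = (1 - 0.8 z)(1 + (0.06) z + (-1) z^2)
  [check: z-coef 0.06 - (0.8) = -0.74; z^2-coef -1 - (0.8)(0.06) = -1.048; z^3-coef -(0.8)(-1) = 0.8.]
Remaining roots from the quadratic factor 1 + (0.06) z + (-1) z^2:
  Set 1 + (0.06) z + (-1) z^2 = 0, i.e. a z^2 + b z + c = 0 with a = -1, b = 0.06, c = 1.
  Discriminant D = b^2 - 4ac = (0.06)^2 - 4*(-1)*1 = 0.0036 - (-4) = 4.0036.
  D >= 0, so the roots are real: z = (-b +/- sqrt(D)) / (2a) = (-0.06 +/- 2.0009) / (-2).
    z_1 = (-0.06 + 2.0009) / (-2) = -0.9704,   |z_1| = 0.9704.
    z_2 = (-0.06 - 2.0009) / (-2) = 1.0304,   |z_2| = 1.0304.
Moduli of all roots: 1.2500, 0.9704, 1.0304.
All moduli strictly greater than 1? No.
Verdict: Not invertible.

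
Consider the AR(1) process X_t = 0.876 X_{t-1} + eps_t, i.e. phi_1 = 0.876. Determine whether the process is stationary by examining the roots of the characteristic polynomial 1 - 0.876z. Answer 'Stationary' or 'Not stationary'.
\text{Stationary}

The AR(p) characteristic polynomial is P(z) = 1 - 0.876z.
Stationarity requires all roots to lie outside the unit circle, i.e. |z| > 1 for every root.
This is linear in z: 1 + (-0.876) z = 0  =>  z = -1/(-0.876) = 1.141553,  |z| = 1.141553.
Moduli of all roots: 1.1416.
All moduli strictly greater than 1? Yes.
Verdict: Stationary.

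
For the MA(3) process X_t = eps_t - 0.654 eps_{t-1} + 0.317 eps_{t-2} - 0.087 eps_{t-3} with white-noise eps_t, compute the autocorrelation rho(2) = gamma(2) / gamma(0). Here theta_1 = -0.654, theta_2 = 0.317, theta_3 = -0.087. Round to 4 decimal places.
\rho(2) = 0.2435

For an MA(q) process with theta_0 = 1, the autocovariance is
  gamma(k) = sigma^2 * sum_{i=0..q-k} theta_i * theta_{i+k},
and rho(k) = gamma(k) / gamma(0). Sigma^2 cancels.
  numerator   = (1)*(0.317) + (-0.654)*(-0.087) = 0.373898.
  denominator = (1)^2 + (-0.654)^2 + (0.317)^2 + (-0.087)^2 = 1.535774.
  rho(2) = 0.373898 / 1.535774 = 0.2435.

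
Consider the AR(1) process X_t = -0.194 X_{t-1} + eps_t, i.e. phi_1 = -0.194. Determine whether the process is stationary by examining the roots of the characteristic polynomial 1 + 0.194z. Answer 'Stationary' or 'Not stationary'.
\text{Stationary}

The AR(p) characteristic polynomial is P(z) = 1 + 0.194z.
Stationarity requires all roots to lie outside the unit circle, i.e. |z| > 1 for every root.
This is linear in z: 1 + (0.194) z = 0  =>  z = -1/(0.194) = -5.154639,  |z| = 5.154639.
Moduli of all roots: 5.1546.
All moduli strictly greater than 1? Yes.
Verdict: Stationary.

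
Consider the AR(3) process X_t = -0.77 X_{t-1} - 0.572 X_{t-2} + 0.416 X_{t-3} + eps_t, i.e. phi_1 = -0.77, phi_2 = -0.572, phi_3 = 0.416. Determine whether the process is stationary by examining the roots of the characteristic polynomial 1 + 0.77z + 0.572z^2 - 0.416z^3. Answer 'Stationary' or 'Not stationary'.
\text{Not stationary}

The AR(p) characteristic polynomial is P(z) = 1 + 0.77z + 0.572z^2 - 0.416z^3.
Stationarity requires all roots to lie outside the unit circle, i.e. |z| > 1 for every root.
Degree 3: look for a simple real root z0 first, then factor out (1 - z/z0) and solve the remaining quadratic.
Testing z0 = 2.5: P(2.5) = 1 + (0.77)(2.5) + (0.572)(2.5)^2 + (-0.416)(2.5)^3
  = 1 + (1.925) + (3.575) + (-6.5) = 0.  So z_0 = 2.5 is a root, |z_0| = 2.5.
Divide out the factor (1 - 0.4 z) = (1 - z/z0) (since 1/z0 = 0.4):
  P(z) = (1 - 0.4 z)(1 + (1.17) z + (1.04) z^2)
  [check: z-coef 1.17 - (0.4) = 0.77; z^2-coef 1.04 - (0.4)(1.17) = 0.572; z^3-coef -(0.4)(1.04) = -0.416.]
Remaining roots from the quadratic factor 1 + (1.17) z + (1.04) z^2:
  Set 1 + (1.17) z + (1.04) z^2 = 0, i.e. a z^2 + b z + c = 0 with a = 1.04, b = 1.17, c = 1.
  Discriminant D = b^2 - 4ac = (1.17)^2 - 4*(1.04)*1 = 1.3689 - (4.16) = -2.7911.
  D < 0, so the roots are the complex-conjugate pair z = (-b +/- i sqrt(-D)) / (2a) = -0.5625 +/- 0.8032i.
  For a conjugate pair |z|^2 = z * conj(z) = (product of roots) = c/a = 1/(1.04) = 0.961538, so |z| = sqrt(0.961538) = 0.9806 for both roots.
Moduli of all roots: 2.5000, 0.9806, 0.9806.
All moduli strictly greater than 1? No.
Verdict: Not stationary.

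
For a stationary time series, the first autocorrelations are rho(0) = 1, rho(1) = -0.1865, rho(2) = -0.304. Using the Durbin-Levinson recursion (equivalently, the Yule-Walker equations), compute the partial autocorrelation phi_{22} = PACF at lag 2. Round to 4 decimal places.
\phi_{22} = -0.3510

The PACF at lag k is phi_{kk}, the last component of the solution
to the Yule-Walker system G_k phi = r_k where
  (G_k)_{ij} = rho(|i - j|), (r_k)_i = rho(i), i,j = 1..k.
Equivalently, Durbin-Levinson gives phi_{kk} iteratively:
  phi_{11} = rho(1)
  phi_{kk} = [rho(k) - sum_{j=1..k-1} phi_{k-1,j} rho(k-j)]
            / [1 - sum_{j=1..k-1} phi_{k-1,j} rho(j)],
  phi_{k,j} = phi_{k-1,j} - phi_{kk} phi_{k-1,k-j},  j = 1..k-1.
Step k = 1:
  phi_11 = rho(1) = -0.1865.
Step k = 2:
  phi_22 = [rho(2) - phi_11 rho(1)] / [1 - phi_11 rho(1)] = [-0.304 - (-0.1865)(-0.1865)] / [1 - (-0.1865)(-0.1865)]
         = -0.33878225 / 0.96521775 = -0.351.
Therefore phi_{22} = -0.3510.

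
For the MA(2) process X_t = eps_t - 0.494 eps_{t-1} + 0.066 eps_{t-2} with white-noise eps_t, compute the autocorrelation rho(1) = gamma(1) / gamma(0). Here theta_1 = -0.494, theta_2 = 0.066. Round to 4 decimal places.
\rho(1) = -0.4218

For an MA(q) process with theta_0 = 1, the autocovariance is
  gamma(k) = sigma^2 * sum_{i=0..q-k} theta_i * theta_{i+k},
and rho(k) = gamma(k) / gamma(0). Sigma^2 cancels.
  numerator   = (1)*(-0.494) + (-0.494)*(0.066) = -0.526604.
  denominator = (1)^2 + (-0.494)^2 + (0.066)^2 = 1.248392.
  rho(1) = -0.526604 / 1.248392 = -0.4218.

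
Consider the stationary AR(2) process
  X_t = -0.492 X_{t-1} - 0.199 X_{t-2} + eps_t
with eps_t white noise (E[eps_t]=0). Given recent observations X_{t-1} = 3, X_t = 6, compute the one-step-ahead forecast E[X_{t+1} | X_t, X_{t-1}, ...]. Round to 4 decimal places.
E[X_{t+1} \mid \mathcal F_t] = -3.5490

For an AR(p) model X_t = c + sum_i phi_i X_{t-i} + eps_t, the
one-step-ahead conditional mean is
  E[X_{t+1} | X_t, ...] = c + sum_i phi_i X_{t+1-i}.
Substitute known values:
  E[X_{t+1} | ...] = (-0.492) * (6) + (-0.199) * (3)
                   = -3.5490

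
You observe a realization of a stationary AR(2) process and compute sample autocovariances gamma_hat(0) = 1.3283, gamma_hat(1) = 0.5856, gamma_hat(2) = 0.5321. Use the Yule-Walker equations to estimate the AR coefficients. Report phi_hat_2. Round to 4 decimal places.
\hat\phi_{2} = 0.2560

The Yule-Walker equations for an AR(p) process read, in matrix form,
  Gamma_p phi = r_p,   with   (Gamma_p)_{ij} = gamma(|i - j|),
                       (r_p)_i = gamma(i),   i,j = 1..p.
Substitute the sample gammas (Toeplitz matrix and right-hand side of size 2):
  Gamma_p = [[1.3283, 0.5856], [0.5856, 1.3283]]
  r_p     = [0.5856, 0.5321]
Written out:
  1.3283 phi_1 + 0.5856 phi_2 = 0.5856
  0.5856 phi_1 + 1.3283 phi_2 = 0.5321
Solve by Cramer's rule:
  det = gamma(0)^2 - gamma(1)^2 = (1.3283)^2 - (0.5856)^2 = 1.76438089 - 0.34292736 = 1.42145353
  phi_hat_1 = [gamma(1) gamma(0) - gamma(1) gamma(2)] / det = [(0.5856)(1.3283) - (0.5856)(0.5321)] / 1.42145353 = 0.46625472 / 1.42145353 = 0.328
  phi_hat_2 = [gamma(0) gamma(2) - gamma(1)^2] / det = [(1.3283)(0.5321) - (0.5856)^2] / 1.42145353 = 0.36386107 / 1.42145353 = 0.256
So phi_hat = [0.3280, 0.2560].
Therefore phi_hat_2 = 0.2560.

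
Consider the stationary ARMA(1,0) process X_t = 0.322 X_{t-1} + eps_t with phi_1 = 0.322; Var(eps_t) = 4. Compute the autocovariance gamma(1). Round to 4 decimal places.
\gamma(1) = 1.4370

Multiply the model equation by X_{t-k} and take expectations. With theta_0 = psi_0 = 1 and psi_j the MA(infinity) weights, this gives
  gamma(k) - sum_i phi_i gamma(k-i) = c_k,
  c_k = sigma^2 * sum_{j=k..q} theta_j psi_{j-k}   (c_k = 0 for k > q),
using gamma(-m) = gamma(m).
Pure AR (q = 0): c_0 = sigma^2 = 4, c_k = 0 for k >= 1.
Equations for k = 0 and k = 1 (AR order 1):
  gamma(0) = phi_1 gamma(1) + c_0
  gamma(1) = phi_1 gamma(0) + c_1
Substituting the second into the first: gamma(0) (1 - phi_1^2) = c_0 + phi_1 c_1, so
  gamma(0) = c_0 / (1 - phi_1^2) = 4 / (1 - (0.322)^2) = 4 / 0.896316 = 4.462712.
  gamma(1) = phi_1 gamma(0) = (0.322)(4.462712) = 1.436993.
Therefore gamma(1) = 1.4370 (to 4 decimal places).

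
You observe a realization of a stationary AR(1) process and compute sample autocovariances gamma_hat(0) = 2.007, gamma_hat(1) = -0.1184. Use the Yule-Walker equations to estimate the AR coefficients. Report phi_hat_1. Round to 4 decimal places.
\hat\phi_{1} = -0.0590

The Yule-Walker equations for an AR(p) process read, in matrix form,
  Gamma_p phi = r_p,   with   (Gamma_p)_{ij} = gamma(|i - j|),
                       (r_p)_i = gamma(i),   i,j = 1..p.
Substitute the sample gammas (Toeplitz matrix and right-hand side of size 1):
  Gamma_p = [[2.007]]
  r_p     = [-0.1184]
With p = 1 this is the single equation gamma(0) phi_1 = gamma(1):
  phi_hat_1 = gamma(1) / gamma(0) = -0.1184 / 2.007 = -0.0590.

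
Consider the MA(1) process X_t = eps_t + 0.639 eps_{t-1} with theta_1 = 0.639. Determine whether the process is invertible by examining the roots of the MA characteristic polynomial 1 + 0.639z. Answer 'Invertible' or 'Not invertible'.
\text{Invertible}

The MA(q) characteristic polynomial is P(z) = 1 + 0.639z.
Invertibility requires all roots to lie outside the unit circle, i.e. |z| > 1 for every root.
This is linear in z: 1 + (0.639) z = 0  =>  z = -1/(0.639) = -1.564945,  |z| = 1.564945.
Moduli of all roots: 1.5649.
All moduli strictly greater than 1? Yes.
Verdict: Invertible.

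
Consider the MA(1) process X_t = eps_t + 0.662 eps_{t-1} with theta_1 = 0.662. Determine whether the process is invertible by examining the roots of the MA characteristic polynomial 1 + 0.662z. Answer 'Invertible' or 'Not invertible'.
\text{Invertible}

The MA(q) characteristic polynomial is P(z) = 1 + 0.662z.
Invertibility requires all roots to lie outside the unit circle, i.e. |z| > 1 for every root.
This is linear in z: 1 + (0.662) z = 0  =>  z = -1/(0.662) = -1.510574,  |z| = 1.510574.
Moduli of all roots: 1.5106.
All moduli strictly greater than 1? Yes.
Verdict: Invertible.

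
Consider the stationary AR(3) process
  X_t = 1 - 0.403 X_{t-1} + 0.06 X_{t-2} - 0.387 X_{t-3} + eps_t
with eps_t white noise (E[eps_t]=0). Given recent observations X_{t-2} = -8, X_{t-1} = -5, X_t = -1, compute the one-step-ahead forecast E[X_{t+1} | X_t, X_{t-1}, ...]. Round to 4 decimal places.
E[X_{t+1} \mid \mathcal F_t] = 4.1990

For an AR(p) model X_t = c + sum_i phi_i X_{t-i} + eps_t, the
one-step-ahead conditional mean is
  E[X_{t+1} | X_t, ...] = c + sum_i phi_i X_{t+1-i}.
Substitute known values:
  E[X_{t+1} | ...] = 1 + (-0.403) * (-1) + (0.06) * (-5) + (-0.387) * (-8)
                   = 4.1990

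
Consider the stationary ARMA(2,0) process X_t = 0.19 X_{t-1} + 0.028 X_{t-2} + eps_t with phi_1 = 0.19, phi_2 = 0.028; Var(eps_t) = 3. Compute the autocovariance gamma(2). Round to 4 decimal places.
\gamma(2) = 0.2033

Multiply the model equation by X_{t-k} and take expectations. With theta_0 = psi_0 = 1 and psi_j the MA(infinity) weights, this gives
  gamma(k) - sum_i phi_i gamma(k-i) = c_k,
  c_k = sigma^2 * sum_{j=k..q} theta_j psi_{j-k}   (c_k = 0 for k > q),
using gamma(-m) = gamma(m).
Pure AR (q = 0): c_0 = sigma^2 = 3, c_k = 0 for k >= 1.
Equations for k = 0, 1, 2 (AR order 2, c_2 = 0):
  (E0) gamma(0) = phi_1 gamma(1) + phi_2 gamma(2) + c_0
  (E1) gamma(1) = phi_1 gamma(0) + phi_2 gamma(1) + c_1
  (E2) gamma(2) = phi_1 gamma(1) + phi_2 gamma(0)
From (E1): gamma(1) = A gamma(0) + B with
  A = phi_1 / (1 - phi_2) = 0.19 / 0.972 = 0.195473,   B = c_1 / (1 - phi_2) = 0 / 0.972 = 0.
Insert (E2) into (E0): gamma(0) (1 - phi_2^2) = phi_1 (1 + phi_2) gamma(1) + c_0.
  phi_1 (1 + phi_2) = (0.19)(1.028) = 0.19532,   1 - phi_2^2 = 0.999216.
Replace gamma(1) by A gamma(0) + B and collect gamma(0):
  gamma(0) [0.999216 - (0.19532)(0.195473)] = c_0 = 3
  gamma(0) * 0.961036 = 3
  gamma(0) = 3 / 0.961036 = 3.121631.
  gamma(1) = A gamma(0) = (0.195473)(3.121631) = 0.610195.
  gamma(2) = phi_1 gamma(1) + phi_2 gamma(0) = (0.19)(0.610195) + (0.028)(3.121631) = 0.203343.
Therefore gamma(2) = 0.2033 (to 4 decimal places).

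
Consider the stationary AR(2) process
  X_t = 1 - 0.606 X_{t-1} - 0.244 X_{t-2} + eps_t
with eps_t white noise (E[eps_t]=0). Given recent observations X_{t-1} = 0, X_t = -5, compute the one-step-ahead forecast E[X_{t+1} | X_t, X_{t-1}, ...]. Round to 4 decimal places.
E[X_{t+1} \mid \mathcal F_t] = 4.0300

For an AR(p) model X_t = c + sum_i phi_i X_{t-i} + eps_t, the
one-step-ahead conditional mean is
  E[X_{t+1} | X_t, ...] = c + sum_i phi_i X_{t+1-i}.
Substitute known values:
  E[X_{t+1} | ...] = 1 + (-0.606) * (-5) + (-0.244) * (0)
                   = 4.0300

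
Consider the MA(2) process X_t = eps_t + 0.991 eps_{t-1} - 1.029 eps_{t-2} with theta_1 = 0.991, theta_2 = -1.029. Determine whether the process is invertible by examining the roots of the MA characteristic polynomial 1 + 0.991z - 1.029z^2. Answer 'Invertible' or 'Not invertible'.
\text{Not invertible}

The MA(q) characteristic polynomial is P(z) = 1 + 0.991z - 1.029z^2.
Invertibility requires all roots to lie outside the unit circle, i.e. |z| > 1 for every root.
Set 1 + (0.991) z + (-1.029) z^2 = 0, i.e. a z^2 + b z + c = 0 with a = -1.029, b = 0.991, c = 1.
Discriminant D = b^2 - 4ac = (0.991)^2 - 4*(-1.029)*1 = 0.982081 - (-4.116) = 5.098081.
D >= 0, so the roots are real: z = (-b +/- sqrt(D)) / (2a) = (-0.991 +/- 2.257893) / (-2.058).
  z_1 = (-0.991 + 2.257893) / (-2.058) = -0.6156,   |z_1| = 0.6156.
  z_2 = (-0.991 - 2.257893) / (-2.058) = 1.5787,   |z_2| = 1.5787.
Moduli of all roots: 0.6156, 1.5787.
All moduli strictly greater than 1? No.
Verdict: Not invertible.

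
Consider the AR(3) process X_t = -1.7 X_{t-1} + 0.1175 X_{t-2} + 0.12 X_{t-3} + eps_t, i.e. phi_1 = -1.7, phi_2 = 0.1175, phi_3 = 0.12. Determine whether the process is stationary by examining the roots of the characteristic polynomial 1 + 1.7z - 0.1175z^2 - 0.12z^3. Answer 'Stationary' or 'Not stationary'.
\text{Not stationary}

The AR(p) characteristic polynomial is P(z) = 1 + 1.7z - 0.1175z^2 - 0.12z^3.
Stationarity requires all roots to lie outside the unit circle, i.e. |z| > 1 for every root.
Degree 3: look for a simple real root z0 first, then factor out (1 - z/z0) and solve the remaining quadratic.
Testing z0 = -4: P(-4) = 1 + (1.7)(-4) + (-0.1175)(-4)^2 + (-0.12)(-4)^3
  = 1 + (-6.8) + (-1.88) + (7.68) = 0.  So z_0 = -4 is a root, |z_0| = 4.
Divide out the factor (1 + 0.25 z) = (1 - z/z0) (since 1/z0 = -0.25):
  P(z) = (1 + 0.25 z)(1 + (1.45) z + (-0.48) z^2)
  [check: z-coef 1.45 - (-0.25) = 1.7; z^2-coef -0.48 - (-0.25)(1.45) = -0.1175; z^3-coef -(-0.25)(-0.48) = -0.12.]
Remaining roots from the quadratic factor 1 + (1.45) z + (-0.48) z^2:
  Set 1 + (1.45) z + (-0.48) z^2 = 0, i.e. a z^2 + b z + c = 0 with a = -0.48, b = 1.45, c = 1.
  Discriminant D = b^2 - 4ac = (1.45)^2 - 4*(-0.48)*1 = 2.1025 - (-1.92) = 4.0225.
  D >= 0, so the roots are real: z = (-b +/- sqrt(D)) / (2a) = (-1.45 +/- 2.005617) / (-0.96).
    z_1 = (-1.45 + 2.005617) / (-0.96) = -0.5788,   |z_1| = 0.5788.
    z_2 = (-1.45 - 2.005617) / (-0.96) = 3.5996,   |z_2| = 3.5996.
Moduli of all roots: 4.0000, 0.5788, 3.5996.
All moduli strictly greater than 1? No.
Verdict: Not stationary.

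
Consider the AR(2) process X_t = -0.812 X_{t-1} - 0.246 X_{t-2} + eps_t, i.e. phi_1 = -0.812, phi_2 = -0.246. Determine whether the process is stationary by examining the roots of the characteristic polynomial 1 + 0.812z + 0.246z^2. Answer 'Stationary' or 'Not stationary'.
\text{Stationary}

The AR(p) characteristic polynomial is P(z) = 1 + 0.812z + 0.246z^2.
Stationarity requires all roots to lie outside the unit circle, i.e. |z| > 1 for every root.
Set 1 + (0.812) z + (0.246) z^2 = 0, i.e. a z^2 + b z + c = 0 with a = 0.246, b = 0.812, c = 1.
Discriminant D = b^2 - 4ac = (0.812)^2 - 4*(0.246)*1 = 0.659344 - (0.984) = -0.324656.
D < 0, so the roots are the complex-conjugate pair z = (-b +/- i sqrt(-D)) / (2a) = -1.6504 +/- 1.1581i.
For a conjugate pair |z|^2 = z * conj(z) = (product of roots) = c/a = 1/(0.246) = 4.065041, so |z| = sqrt(4.065041) = 2.0162 for both roots.
Moduli of all roots: 2.0162, 2.0162.
All moduli strictly greater than 1? Yes.
Verdict: Stationary.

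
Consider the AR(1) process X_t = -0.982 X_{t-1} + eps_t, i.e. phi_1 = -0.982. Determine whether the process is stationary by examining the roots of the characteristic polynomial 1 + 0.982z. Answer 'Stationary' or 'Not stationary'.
\text{Stationary}

The AR(p) characteristic polynomial is P(z) = 1 + 0.982z.
Stationarity requires all roots to lie outside the unit circle, i.e. |z| > 1 for every root.
This is linear in z: 1 + (0.982) z = 0  =>  z = -1/(0.982) = -1.01833,  |z| = 1.01833.
Moduli of all roots: 1.0183.
All moduli strictly greater than 1? Yes.
Verdict: Stationary.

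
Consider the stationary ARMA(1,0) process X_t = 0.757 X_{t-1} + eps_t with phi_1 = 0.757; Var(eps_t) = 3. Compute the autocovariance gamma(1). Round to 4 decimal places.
\gamma(1) = 5.3191

Multiply the model equation by X_{t-k} and take expectations. With theta_0 = psi_0 = 1 and psi_j the MA(infinity) weights, this gives
  gamma(k) - sum_i phi_i gamma(k-i) = c_k,
  c_k = sigma^2 * sum_{j=k..q} theta_j psi_{j-k}   (c_k = 0 for k > q),
using gamma(-m) = gamma(m).
Pure AR (q = 0): c_0 = sigma^2 = 3, c_k = 0 for k >= 1.
Equations for k = 0 and k = 1 (AR order 1):
  gamma(0) = phi_1 gamma(1) + c_0
  gamma(1) = phi_1 gamma(0) + c_1
Substituting the second into the first: gamma(0) (1 - phi_1^2) = c_0 + phi_1 c_1, so
  gamma(0) = c_0 / (1 - phi_1^2) = 3 / (1 - (0.757)^2) = 3 / 0.426951 = 7.026567.
  gamma(1) = phi_1 gamma(0) = (0.757)(7.026567) = 5.319112.
Therefore gamma(1) = 5.3191 (to 4 decimal places).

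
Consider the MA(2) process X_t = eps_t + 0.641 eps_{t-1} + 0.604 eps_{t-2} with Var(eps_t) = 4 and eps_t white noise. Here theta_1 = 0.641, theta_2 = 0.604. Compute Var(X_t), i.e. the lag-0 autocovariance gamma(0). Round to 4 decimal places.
\gamma(0) = 7.1028

For an MA(q) process X_t = eps_t + sum_i theta_i eps_{t-i} with
Var(eps_t) = sigma^2, the variance is
  gamma(0) = sigma^2 * (1 + sum_i theta_i^2).
  sum_i theta_i^2 = (0.641)^2 + (0.604)^2 = 0.410881 + 0.364816 = 0.775697.
  gamma(0) = 4 * (1 + 0.775697) = 4 * 1.775697 = 7.102788, which rounds to 7.1028.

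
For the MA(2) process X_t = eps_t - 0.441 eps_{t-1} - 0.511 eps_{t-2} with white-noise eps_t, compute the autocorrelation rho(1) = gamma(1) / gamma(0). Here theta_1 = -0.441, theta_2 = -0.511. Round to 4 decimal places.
\rho(1) = -0.1482

For an MA(q) process with theta_0 = 1, the autocovariance is
  gamma(k) = sigma^2 * sum_{i=0..q-k} theta_i * theta_{i+k},
and rho(k) = gamma(k) / gamma(0). Sigma^2 cancels.
  numerator   = (1)*(-0.441) + (-0.441)*(-0.511) = -0.215649.
  denominator = (1)^2 + (-0.441)^2 + (-0.511)^2 = 1.455602.
  rho(1) = -0.215649 / 1.455602 = -0.1482.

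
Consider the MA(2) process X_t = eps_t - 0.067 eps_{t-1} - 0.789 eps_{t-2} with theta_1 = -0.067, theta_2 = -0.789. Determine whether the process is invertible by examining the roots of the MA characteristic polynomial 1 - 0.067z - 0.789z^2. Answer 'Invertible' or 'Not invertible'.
\text{Invertible}

The MA(q) characteristic polynomial is P(z) = 1 - 0.067z - 0.789z^2.
Invertibility requires all roots to lie outside the unit circle, i.e. |z| > 1 for every root.
Set 1 + (-0.067) z + (-0.789) z^2 = 0, i.e. a z^2 + b z + c = 0 with a = -0.789, b = -0.067, c = 1.
Discriminant D = b^2 - 4ac = (-0.067)^2 - 4*(-0.789)*1 = 0.004489 - (-3.156) = 3.160489.
D >= 0, so the roots are real: z = (-b +/- sqrt(D)) / (2a) = (0.067 +/- 1.777776) / (-1.578).
  z_1 = (0.067 + 1.777776) / (-1.578) = -1.1691,   |z_1| = 1.1691.
  z_2 = (0.067 - 1.777776) / (-1.578) = 1.0841,   |z_2| = 1.0841.
Moduli of all roots: 1.1691, 1.0841.
All moduli strictly greater than 1? Yes.
Verdict: Invertible.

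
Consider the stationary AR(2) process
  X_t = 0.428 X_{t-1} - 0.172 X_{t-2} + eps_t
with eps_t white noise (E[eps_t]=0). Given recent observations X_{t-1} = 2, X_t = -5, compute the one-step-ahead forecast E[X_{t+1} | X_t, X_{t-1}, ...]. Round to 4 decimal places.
E[X_{t+1} \mid \mathcal F_t] = -2.4840

For an AR(p) model X_t = c + sum_i phi_i X_{t-i} + eps_t, the
one-step-ahead conditional mean is
  E[X_{t+1} | X_t, ...] = c + sum_i phi_i X_{t+1-i}.
Substitute known values:
  E[X_{t+1} | ...] = (0.428) * (-5) + (-0.172) * (2)
                   = -2.4840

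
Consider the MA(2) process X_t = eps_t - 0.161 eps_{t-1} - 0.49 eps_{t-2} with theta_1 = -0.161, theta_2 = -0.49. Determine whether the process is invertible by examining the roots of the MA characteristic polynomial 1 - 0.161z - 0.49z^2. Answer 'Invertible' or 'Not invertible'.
\text{Invertible}

The MA(q) characteristic polynomial is P(z) = 1 - 0.161z - 0.49z^2.
Invertibility requires all roots to lie outside the unit circle, i.e. |z| > 1 for every root.
Set 1 + (-0.161) z + (-0.49) z^2 = 0, i.e. a z^2 + b z + c = 0 with a = -0.49, b = -0.161, c = 1.
Discriminant D = b^2 - 4ac = (-0.161)^2 - 4*(-0.49)*1 = 0.025921 - (-1.96) = 1.985921.
D >= 0, so the roots are real: z = (-b +/- sqrt(D)) / (2a) = (0.161 +/- 1.409227) / (-0.98).
  z_1 = (0.161 + 1.409227) / (-0.98) = -1.6023,   |z_1| = 1.6023.
  z_2 = (0.161 - 1.409227) / (-0.98) = 1.2737,   |z_2| = 1.2737.
Moduli of all roots: 1.6023, 1.2737.
All moduli strictly greater than 1? Yes.
Verdict: Invertible.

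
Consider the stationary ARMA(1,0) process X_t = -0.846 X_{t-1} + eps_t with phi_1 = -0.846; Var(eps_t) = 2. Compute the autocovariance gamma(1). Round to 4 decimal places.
\gamma(1) = -5.9518

Multiply the model equation by X_{t-k} and take expectations. With theta_0 = psi_0 = 1 and psi_j the MA(infinity) weights, this gives
  gamma(k) - sum_i phi_i gamma(k-i) = c_k,
  c_k = sigma^2 * sum_{j=k..q} theta_j psi_{j-k}   (c_k = 0 for k > q),
using gamma(-m) = gamma(m).
Pure AR (q = 0): c_0 = sigma^2 = 2, c_k = 0 for k >= 1.
Equations for k = 0 and k = 1 (AR order 1):
  gamma(0) = phi_1 gamma(1) + c_0
  gamma(1) = phi_1 gamma(0) + c_1
Substituting the second into the first: gamma(0) (1 - phi_1^2) = c_0 + phi_1 c_1, so
  gamma(0) = c_0 / (1 - phi_1^2) = 2 / (1 - (-0.846)^2) = 2 / 0.284284 = 7.035218.
  gamma(1) = phi_1 gamma(0) = (-0.846)(7.035218) = -5.951795.
Therefore gamma(1) = -5.9518 (to 4 decimal places).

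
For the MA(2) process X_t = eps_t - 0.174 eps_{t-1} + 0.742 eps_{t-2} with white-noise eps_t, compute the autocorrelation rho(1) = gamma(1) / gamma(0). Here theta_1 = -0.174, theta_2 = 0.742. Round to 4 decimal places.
\rho(1) = -0.1917

For an MA(q) process with theta_0 = 1, the autocovariance is
  gamma(k) = sigma^2 * sum_{i=0..q-k} theta_i * theta_{i+k},
and rho(k) = gamma(k) / gamma(0). Sigma^2 cancels.
  numerator   = (1)*(-0.174) + (-0.174)*(0.742) = -0.303108.
  denominator = (1)^2 + (-0.174)^2 + (0.742)^2 = 1.58084.
  rho(1) = -0.303108 / 1.58084 = -0.1917.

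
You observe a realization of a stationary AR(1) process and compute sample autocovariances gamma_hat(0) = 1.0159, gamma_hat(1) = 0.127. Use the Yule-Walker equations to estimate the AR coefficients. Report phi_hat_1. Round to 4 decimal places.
\hat\phi_{1} = 0.1250

The Yule-Walker equations for an AR(p) process read, in matrix form,
  Gamma_p phi = r_p,   with   (Gamma_p)_{ij} = gamma(|i - j|),
                       (r_p)_i = gamma(i),   i,j = 1..p.
Substitute the sample gammas (Toeplitz matrix and right-hand side of size 1):
  Gamma_p = [[1.0159]]
  r_p     = [0.127]
With p = 1 this is the single equation gamma(0) phi_1 = gamma(1):
  phi_hat_1 = gamma(1) / gamma(0) = 0.127 / 1.0159 = 0.1250.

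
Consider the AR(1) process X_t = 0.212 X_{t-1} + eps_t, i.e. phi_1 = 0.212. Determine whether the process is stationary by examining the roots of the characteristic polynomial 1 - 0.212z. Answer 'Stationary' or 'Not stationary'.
\text{Stationary}

The AR(p) characteristic polynomial is P(z) = 1 - 0.212z.
Stationarity requires all roots to lie outside the unit circle, i.e. |z| > 1 for every root.
This is linear in z: 1 + (-0.212) z = 0  =>  z = -1/(-0.212) = 4.716981,  |z| = 4.716981.
Moduli of all roots: 4.7170.
All moduli strictly greater than 1? Yes.
Verdict: Stationary.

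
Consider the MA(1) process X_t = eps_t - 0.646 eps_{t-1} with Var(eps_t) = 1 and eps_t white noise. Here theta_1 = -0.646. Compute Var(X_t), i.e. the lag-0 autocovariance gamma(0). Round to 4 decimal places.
\gamma(0) = 1.4173

For an MA(q) process X_t = eps_t + sum_i theta_i eps_{t-i} with
Var(eps_t) = sigma^2, the variance is
  gamma(0) = sigma^2 * (1 + sum_i theta_i^2).
  sum_i theta_i^2 = (-0.646)^2 = 0.417316.
  gamma(0) = 1 * (1 + 0.417316) = 1 * 1.417316 = 1.417316, which rounds to 1.4173.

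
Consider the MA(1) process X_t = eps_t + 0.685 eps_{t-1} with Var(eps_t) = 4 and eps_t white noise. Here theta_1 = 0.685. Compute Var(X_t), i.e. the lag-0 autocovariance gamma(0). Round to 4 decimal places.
\gamma(0) = 5.8769

For an MA(q) process X_t = eps_t + sum_i theta_i eps_{t-i} with
Var(eps_t) = sigma^2, the variance is
  gamma(0) = sigma^2 * (1 + sum_i theta_i^2).
  sum_i theta_i^2 = (0.685)^2 = 0.469225.
  gamma(0) = 4 * (1 + 0.469225) = 4 * 1.469225 = 5.8769.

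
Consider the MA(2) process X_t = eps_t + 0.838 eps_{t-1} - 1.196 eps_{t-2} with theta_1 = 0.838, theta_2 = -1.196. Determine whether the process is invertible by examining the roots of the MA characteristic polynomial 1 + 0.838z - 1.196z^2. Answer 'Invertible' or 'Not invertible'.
\text{Not invertible}

The MA(q) characteristic polynomial is P(z) = 1 + 0.838z - 1.196z^2.
Invertibility requires all roots to lie outside the unit circle, i.e. |z| > 1 for every root.
Set 1 + (0.838) z + (-1.196) z^2 = 0, i.e. a z^2 + b z + c = 0 with a = -1.196, b = 0.838, c = 1.
Discriminant D = b^2 - 4ac = (0.838)^2 - 4*(-1.196)*1 = 0.702244 - (-4.784) = 5.486244.
D >= 0, so the roots are real: z = (-b +/- sqrt(D)) / (2a) = (-0.838 +/- 2.342273) / (-2.392).
  z_1 = (-0.838 + 2.342273) / (-2.392) = -0.6289,   |z_1| = 0.6289.
  z_2 = (-0.838 - 2.342273) / (-2.392) = 1.3295,   |z_2| = 1.3295.
Moduli of all roots: 0.6289, 1.3295.
All moduli strictly greater than 1? No.
Verdict: Not invertible.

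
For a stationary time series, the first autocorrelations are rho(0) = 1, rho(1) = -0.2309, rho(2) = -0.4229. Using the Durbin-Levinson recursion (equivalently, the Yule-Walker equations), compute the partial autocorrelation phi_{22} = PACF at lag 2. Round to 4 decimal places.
\phi_{22} = -0.5030

The PACF at lag k is phi_{kk}, the last component of the solution
to the Yule-Walker system G_k phi = r_k where
  (G_k)_{ij} = rho(|i - j|), (r_k)_i = rho(i), i,j = 1..k.
Equivalently, Durbin-Levinson gives phi_{kk} iteratively:
  phi_{11} = rho(1)
  phi_{kk} = [rho(k) - sum_{j=1..k-1} phi_{k-1,j} rho(k-j)]
            / [1 - sum_{j=1..k-1} phi_{k-1,j} rho(j)],
  phi_{k,j} = phi_{k-1,j} - phi_{kk} phi_{k-1,k-j},  j = 1..k-1.
Step k = 1:
  phi_11 = rho(1) = -0.2309.
Step k = 2:
  phi_22 = [rho(2) - phi_11 rho(1)] / [1 - phi_11 rho(1)] = [-0.4229 - (-0.2309)(-0.2309)] / [1 - (-0.2309)(-0.2309)]
         = -0.47621481 / 0.94668519 = -0.503.
Therefore phi_{22} = -0.5030.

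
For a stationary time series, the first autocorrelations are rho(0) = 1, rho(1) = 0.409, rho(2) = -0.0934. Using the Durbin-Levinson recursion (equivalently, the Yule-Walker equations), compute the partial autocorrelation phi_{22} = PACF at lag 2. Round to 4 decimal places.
\phi_{22} = -0.3130

The PACF at lag k is phi_{kk}, the last component of the solution
to the Yule-Walker system G_k phi = r_k where
  (G_k)_{ij} = rho(|i - j|), (r_k)_i = rho(i), i,j = 1..k.
Equivalently, Durbin-Levinson gives phi_{kk} iteratively:
  phi_{11} = rho(1)
  phi_{kk} = [rho(k) - sum_{j=1..k-1} phi_{k-1,j} rho(k-j)]
            / [1 - sum_{j=1..k-1} phi_{k-1,j} rho(j)],
  phi_{k,j} = phi_{k-1,j} - phi_{kk} phi_{k-1,k-j},  j = 1..k-1.
Step k = 1:
  phi_11 = rho(1) = 0.409.
Step k = 2:
  phi_22 = [rho(2) - phi_11 rho(1)] / [1 - phi_11 rho(1)] = [-0.0934 - (0.409)(0.409)] / [1 - (0.409)(0.409)]
         = -0.260681 / 0.832719 = -0.313.
Therefore phi_{22} = -0.3130.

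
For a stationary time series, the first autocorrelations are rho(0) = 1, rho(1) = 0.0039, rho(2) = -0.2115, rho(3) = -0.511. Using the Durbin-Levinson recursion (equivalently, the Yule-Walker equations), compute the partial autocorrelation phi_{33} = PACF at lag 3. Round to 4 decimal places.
\phi_{33} = -0.5330

The PACF at lag k is phi_{kk}, the last component of the solution
to the Yule-Walker system G_k phi = r_k where
  (G_k)_{ij} = rho(|i - j|), (r_k)_i = rho(i), i,j = 1..k.
Equivalently, Durbin-Levinson gives phi_{kk} iteratively:
  phi_{11} = rho(1)
  phi_{kk} = [rho(k) - sum_{j=1..k-1} phi_{k-1,j} rho(k-j)]
            / [1 - sum_{j=1..k-1} phi_{k-1,j} rho(j)],
  phi_{k,j} = phi_{k-1,j} - phi_{kk} phi_{k-1,k-j},  j = 1..k-1.
Step k = 1:
  phi_11 = rho(1) = 0.0039.
Step k = 2:
  phi_22 = [rho(2) - phi_11 rho(1)] / [1 - phi_11 rho(1)] = [-0.2115 - (0.0039)(0.0039)] / [1 - (0.0039)(0.0039)]
         = -0.21151521 / 0.99998479 = -0.211518.
  Update: phi_21 = phi_11 - phi_22 phi_11 = 0.0039 - (-0.211518)(0.0039) = 0.004725.
Step k = 3:
  phi_33 = [rho(3) - phi_21 rho(2) - phi_22 rho(1)] / [1 - phi_21 rho(1) - phi_22 rho(2)]
    numerator   = -0.511 - (0.004725)(-0.2115) - (-0.211518)(0.0039) = -0.50917576
    denominator = 1 - (0.004725)(0.0039) - (-0.211518)(-0.2115) = 0.95524543
  phi_33 = -0.50917576 / 0.95524543 = -0.533.
Therefore phi_{33} = -0.5330.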